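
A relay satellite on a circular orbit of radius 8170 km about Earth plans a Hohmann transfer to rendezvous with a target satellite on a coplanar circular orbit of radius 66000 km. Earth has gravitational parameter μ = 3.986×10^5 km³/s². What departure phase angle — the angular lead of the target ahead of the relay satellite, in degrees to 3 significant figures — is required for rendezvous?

φ = 104°

The Hohmann ellipse has a_t = (r₁ + r₂)/2 = 37085 km.
Transfer time t = π√(a_t³/μ) = 35537 s.
Target angular speed ω₂ = √(μ/r₂³) = 3.7235×10^-5 rad/s.
Angle swept by the target during transfer: ω₂·t = 1.3232 rad = 75.81°.
The relay satellite traverses 180° on the transfer ellipse, so the target must lead by 180° − 75.81° = 104°.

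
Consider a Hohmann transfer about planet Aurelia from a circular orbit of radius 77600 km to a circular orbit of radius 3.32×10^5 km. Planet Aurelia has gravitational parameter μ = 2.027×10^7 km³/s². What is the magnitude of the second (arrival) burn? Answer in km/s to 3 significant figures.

Δv₂ = 3.00 km/s

Transfer-ellipse semi-major axis a_t = (r₁ + r₂)/2 = (77600 + 3.320×10^5)/2 = 2.048×10^5 km.
Circular speed at r = 3.320×10^5 km: v_c = √(μ/r) = 7.814 km/s.
Vis-viva on the transfer ellipse at r = 3.320×10^5 km gives v_t = √[μ(2/r − 1/a_t)] = 4.810 km/s.
Δv₂ = |v_t − v_c| = |4.810 − 7.814| = 3.004 km/s.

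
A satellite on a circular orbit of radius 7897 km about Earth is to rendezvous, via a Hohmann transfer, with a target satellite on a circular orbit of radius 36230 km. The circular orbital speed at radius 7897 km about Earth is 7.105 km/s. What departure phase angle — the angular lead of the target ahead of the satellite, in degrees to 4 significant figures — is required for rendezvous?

From the circular-orbit relation v² = μ/r at r = 7897 km: μ = v²r = (7.105)² × 7897 = 3.98649×10^5 km³/s².
Semi-major axis of the transfer orbit: a_t = (7897 + 36230)/2 = 22063.5 km.
The half-period of the transfer ellipse is t = π√(a_t³/μ) = 16310 s.
Target angular speed ω₂ = √(μ/r₂³) = 9.156×10^-5 rad/s.
Angle swept by the target during transfer: ω₂·t = 1.493 rad = 85.54°.
The satellite traverses 180° on the transfer ellipse, so the target must lead by 180° − 85.54° = 94.46°.

φ = 94.46°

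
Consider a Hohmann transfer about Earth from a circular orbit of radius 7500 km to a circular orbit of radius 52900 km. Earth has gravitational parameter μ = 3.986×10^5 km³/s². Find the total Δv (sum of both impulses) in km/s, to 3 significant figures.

Δv = 3.74 km/s

The Hohmann ellipse has a_t = (r₁ + r₂)/2 = 30200 km.
Circular speed at r₁: v₁ = √(μ/r₁) = √(3.986×10^5/7500) = 7.2902 km/s.
On the transfer ellipse at r₁, v² = μ(2/r − 1/a) gives v_p = √[μ(2/r₁ − 1/a_t)] = 9.6486 km/s.
First burn Δv₁ = |v_p − v₁| = 2.358 km/s.
Circular speed at r₂: v₂ = √(μ/r₂) = 2.745 km/s.
Transfer-orbit speed at r₂: v_a = √[μ(2/r₂ − 1/a_t)] = 1.368 km/s.
Second burn Δv₂ = |v₂ − v_a| = 1.377 km/s.
Δv = Δv₁ + Δv₂ = 2.358 + 1.377 = 3.735 km/s.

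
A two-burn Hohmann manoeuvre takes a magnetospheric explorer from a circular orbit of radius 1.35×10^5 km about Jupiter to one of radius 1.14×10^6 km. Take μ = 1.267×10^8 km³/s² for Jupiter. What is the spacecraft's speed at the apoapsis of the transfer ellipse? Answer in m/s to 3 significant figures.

Transfer-ellipse semi-major axis a_t = (r₁ + r₂)/2 = (1.350×10^5 + 1.140×10^6)/2 = 6.375×10^5 km.
The apoapsis of the transfer ellipse is at r = 1.140×10^6 km.
From the vis-viva equation, v = √[μ(2/r − 1/a_t)] = 4.851 km/s.

v = 4850 m/s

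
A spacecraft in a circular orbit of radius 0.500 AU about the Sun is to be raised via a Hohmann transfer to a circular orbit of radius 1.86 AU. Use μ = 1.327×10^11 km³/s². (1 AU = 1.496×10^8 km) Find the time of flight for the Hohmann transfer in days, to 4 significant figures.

t = 234.1 days

In km: r₁ = 0.500 × 1.496×10^8 = 7.480×10^7 km; r₂ = 1.86 × 1.496×10^8 = 2.78256×10^8 km.
The Hohmann ellipse has a_t = (r₁ + r₂)/2 = 1.76528×10^8 km.
Half the transfer-orbit period gives t = π√(a_t³/μ) = 2.023×10^7 s.
Converting: 2.023×10^7 s ÷ 86400 s/day = 234.1 days.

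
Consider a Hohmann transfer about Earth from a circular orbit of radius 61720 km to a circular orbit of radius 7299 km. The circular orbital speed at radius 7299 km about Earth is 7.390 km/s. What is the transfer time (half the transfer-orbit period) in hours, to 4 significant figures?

From the circular-orbit relation v² = μ/r at r = 7299 km: μ = v²r = (7.390)² × 7299 = 3.98614×10^5 km³/s².
Semi-major axis of the transfer orbit: a_t = (61720 + 7299)/2 = 34509.5 km.
By Kepler's third law the transfer-orbit period is T = 2π√(a_t³/μ), so t = T/2 = 31900 s.
Converting: 31900 s ÷ 3600 s/hour = 8.861 hours.

t = 8.861 hours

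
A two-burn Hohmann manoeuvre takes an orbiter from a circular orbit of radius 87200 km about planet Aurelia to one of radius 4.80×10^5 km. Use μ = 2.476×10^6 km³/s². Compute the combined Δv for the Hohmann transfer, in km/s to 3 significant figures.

Δv = 2.62 km/s

The Hohmann ellipse has a_t = (r₁ + r₂)/2 = 2.836×10^5 km.
Circular speed at r₁: v₁ = √(μ/r₁) = √(2.476×10^6/87200) = 5.3286 km/s.
On the transfer ellipse at r₁, v² = μ(2/r − 1/a) gives v_p = √[μ(2/r₁ − 1/a_t)] = 6.9324 km/s.
First burn Δv₁ = |v_p − v₁| = 1.604 km/s.
At r₂, v₂ = √(μ/r₂) = 2.271 km/s.
Transfer-orbit speed at r₂: v_a = √[μ(2/r₂ − 1/a_t)] = 1.259 km/s.
Second burn Δv₂ = |v₂ − v_a| = 1.012 km/s.
Δv = Δv₁ + Δv₂ = 1.604 + 1.012 = 2.616 km/s.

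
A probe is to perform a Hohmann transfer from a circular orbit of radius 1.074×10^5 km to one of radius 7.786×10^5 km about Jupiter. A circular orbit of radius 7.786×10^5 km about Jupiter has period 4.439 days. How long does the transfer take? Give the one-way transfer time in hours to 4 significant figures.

From Kepler's third law T² = 4π²r³/μ at r = 7.786×10^5 km, T = 4.439 days = 4.439 × 86400 s = 3.835296×10^5 s: μ = 4π²r³/T² = 1.26679×10^8 km³/s².
Semi-major axis of the transfer orbit: a_t = (1.074×10^5 + 7.786×10^5)/2 = 4.430×10^5 km.
Transfer time t = π√(a_t³/μ) = π√((4.430×10^5)³ / 1.26679×10^8) = 82300 s.
Converting: 82300 s ÷ 3600 s/hour = 22.86 hours.

t = 22.86 hours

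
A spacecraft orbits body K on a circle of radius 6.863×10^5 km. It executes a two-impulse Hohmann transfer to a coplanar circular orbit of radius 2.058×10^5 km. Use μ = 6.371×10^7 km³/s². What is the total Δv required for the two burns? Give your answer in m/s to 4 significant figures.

Transfer-ellipse semi-major axis a_t = (r₁ + r₂)/2 = (6.863×10^5 + 2.058×10^5)/2 = 4.4605×10^5 km.
Circular speed at r₁: v₁ = √(μ/r₁) = √(6.371×10^7/6.863×10^5) = 9.635 km/s.
Transfer-orbit speed at r₁ (vis-viva equation): v_a = √[μ(2/r₁ − 1/a_t)] = 6.545 km/s.
First burn Δv₁ = |v_a − v₁| = 3.090 km/s.
Circular speed at r₂: v₂ = √(μ/r₂) = 17.59 km/s.
Transfer-orbit speed at r₂: v_p = √[μ(2/r₂ − 1/a_t)] = 21.82 km/s.
Second burn Δv₂ = |v₂ − v_p| = 4.230 km/s.
Δv = Δv₁ + Δv₂ = 3.090 + 4.230 = 7.320 km/s.

Δv = 7320 m/s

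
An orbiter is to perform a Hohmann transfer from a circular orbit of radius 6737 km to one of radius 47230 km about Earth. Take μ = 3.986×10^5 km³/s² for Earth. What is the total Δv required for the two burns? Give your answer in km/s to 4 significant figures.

Semi-major axis of the transfer orbit: a_t = (6737 + 47230)/2 = 26983.5 km.
At r₁ the circular-orbit speed is v₁ = √(μ/r₁) = 7.6919 km/s.
Transfer-orbit speed at r₁ (vis-viva): v_p = √[μ(2/r₁ − 1/a_t)] = 10.176 km/s.
First burn Δv₁ = |v_p − v₁| = 2.484 km/s.
At r₂, v₂ = √(μ/r₂) = 2.905091 km/s.
Transfer-orbit speed at r₂: v_a = √[μ(2/r₂ − 1/a_t)] = 1.451589 km/s.
Second burn Δv₂ = |v₂ − v_a| = 1.454 km/s.
Δv = Δv₁ + Δv₂ = 2.484 + 1.454 = 3.938 km/s.

Δv = 3.938 km/s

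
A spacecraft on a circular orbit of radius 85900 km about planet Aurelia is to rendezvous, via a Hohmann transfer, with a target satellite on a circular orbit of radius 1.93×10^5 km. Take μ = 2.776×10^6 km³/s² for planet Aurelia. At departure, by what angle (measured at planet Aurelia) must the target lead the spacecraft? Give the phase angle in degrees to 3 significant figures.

Semi-major axis of the transfer orbit: a_t = (85900 + 1.930×10^5)/2 = 1.3945×10^5 km.
Transfer time t = π√(a_t³/μ) = 98190 s.
The target's mean motion on its circular orbit is ω₂ = √(μ/r₂³) = 1.9651×10^-5 rad/s.
Angle swept by the target during transfer: ω₂·t = 1.9295 rad = 110.6°.
Arrival is 180° from departure on the ellipse, so φ = 180° − 110.6° = 69.4°.

φ = 69.4°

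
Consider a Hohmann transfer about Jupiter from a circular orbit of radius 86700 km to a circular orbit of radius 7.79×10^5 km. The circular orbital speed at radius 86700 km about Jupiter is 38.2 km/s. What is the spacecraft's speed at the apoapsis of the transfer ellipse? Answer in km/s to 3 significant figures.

v = 5.70 km/s

From the circular-orbit relation v² = μ/r at r = 86700 km: μ = v²r = (38.2)² × 86700 = 1.26516×10^8 km³/s².
Semi-major axis of the transfer orbit: a_t = (86700 + 7.790×10^5)/2 = 4.3285×10^5 km.
At apoapsis, r = 7.790×10^5 km.
From the vis-viva equation, v = √[μ(2/r − 1/a_t)] = 5.704 km/s.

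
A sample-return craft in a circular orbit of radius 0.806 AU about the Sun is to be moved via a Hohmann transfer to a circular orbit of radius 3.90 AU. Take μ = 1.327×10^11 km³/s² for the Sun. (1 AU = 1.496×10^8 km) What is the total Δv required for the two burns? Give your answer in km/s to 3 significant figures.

Δv = 15.8 km/s

In km: r₁ = 0.806 × 1.496×10^8 = 1.205776×10^8 km; r₂ = 3.90 × 1.496×10^8 = 5.8344×10^8 km.
Semi-major axis of the transfer orbit: a_t = (1.205776×10^8 + 5.8344×10^8)/2 = 3.520088×10^8 km.
At r₁ the circular-orbit speed is v₁ = √(μ/r₁) = 33.174 km/s.
On the transfer ellipse at r₁, vis-viva gives v_p = √[μ(2/r₁ − 1/a_t)] = 42.709 km/s.
First burn Δv₁ = |v_p − v₁| = 9.535 km/s.
Circular speed at r₂: v₂ = √(μ/r₂) = 15.0813 km/s.
Transfer-orbit speed at r₂: v_a = √[μ(2/r₂ − 1/a_t)] = 8.82661 km/s.
Second burn Δv₂ = |v₂ − v_a| = 6.255 km/s.
Total Δv = Δv₁ + Δv₂ = 15.79 km/s.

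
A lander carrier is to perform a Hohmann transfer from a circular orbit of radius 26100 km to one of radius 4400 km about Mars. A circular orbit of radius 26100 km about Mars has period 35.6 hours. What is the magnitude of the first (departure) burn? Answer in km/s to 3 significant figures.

From Kepler's third law T² = 4π²r³/μ at r = 26100 km, T = 35.6 hours = 35.6 × 3600 s = 1.2816×10^5 s: μ = 4π²r³/T² = 42734.3 km³/s².
The Hohmann ellipse has a_t = (r₁ + r₂)/2 = 15250 km.
Circular speed at r = 26100 km: v_c = √(μ/r) = 1.2796 km/s.
Transfer-orbit speed at the same r (vis-viva, a = a_t): v_t = √[μ(2/r − 1/a_t)] = 0.68732 km/s.
Δv₁ = |v_t − v_c| = |0.68732 − 1.2796| = 0.5923 km/s.

Δv₁ = 0.592 km/s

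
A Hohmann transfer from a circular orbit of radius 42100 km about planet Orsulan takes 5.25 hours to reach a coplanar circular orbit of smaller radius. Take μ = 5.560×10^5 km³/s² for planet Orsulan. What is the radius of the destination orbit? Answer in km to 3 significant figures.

r₂ = 12300 km

Transfer time t = 5.25 hours = 18900 s, and t = π√(a_t³/μ).
So a_t = (μ t²/π²)^(1/3) = (5.560×10^5 × (18900)² / π²)^(1/3) = 27200 km.
Since a_t = (r₁ + r₂)/2, r₂ = 2a_t − r₁ = 2×27200 − 42100 = 12300 km.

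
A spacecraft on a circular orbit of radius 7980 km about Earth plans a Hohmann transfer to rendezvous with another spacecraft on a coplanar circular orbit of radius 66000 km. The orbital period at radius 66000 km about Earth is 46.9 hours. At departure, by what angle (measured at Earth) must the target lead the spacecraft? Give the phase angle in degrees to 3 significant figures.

From Kepler's third law T² = 4π²r³/μ at r = 66000 km, T = 46.9 hours = 46.9 × 3600 s = 1.6884×10^5 s: μ = 4π²r³/T² = 3.98145×10^5 km³/s².
Transfer-ellipse semi-major axis a_t = (r₁ + r₂)/2 = (7980 + 66000)/2 = 36990 km.
The half-period of the transfer ellipse is t = π√(a_t³/μ) = 35420 s.
The target's mean motion on its circular orbit is ω₂ = √(μ/r₂³) = 3.721×10^-5 rad/s.
Angle swept by the target during transfer: ω₂·t = 1.318 rad = 75.52°.
The spacecraft traverses 180° on the transfer ellipse, so the target must lead by 180° − 75.52° = 104°.

φ = 104°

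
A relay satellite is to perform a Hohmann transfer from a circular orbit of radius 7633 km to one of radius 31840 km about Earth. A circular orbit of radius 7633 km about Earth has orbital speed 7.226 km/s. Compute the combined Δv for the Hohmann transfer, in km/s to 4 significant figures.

Δv = 3.290 km/s

From the circular-orbit relation v² = μ/r at r = 7633 km: μ = v²r = (7.226)² × 7633 = 3.98558×10^5 km³/s².
The Hohmann ellipse has a_t = (r₁ + r₂)/2 = 19736.5 km.
Circular speed at r₁: v₁ = √(μ/r₁) = √(3.98558×10^5/7633) = 7.226 km/s.
On the transfer ellipse at r₁, v² = μ(2/r − 1/a) gives v_p = √[μ(2/r₁ − 1/a_t)] = 9.178 km/s.
First burn Δv₁ = |v_p − v₁| = 1.952 km/s.
Circular speed at r₂: v₂ = √(μ/r₂) = 3.538 km/s.
Transfer-orbit speed at r₂: v_a = √[μ(2/r₂ − 1/a_t)] = 2.200 km/s.
Second burn Δv₂ = |v₂ − v_a| = 1.338 km/s.
Δv = Δv₁ + Δv₂ = 1.952 + 1.338 = 3.290 km/s.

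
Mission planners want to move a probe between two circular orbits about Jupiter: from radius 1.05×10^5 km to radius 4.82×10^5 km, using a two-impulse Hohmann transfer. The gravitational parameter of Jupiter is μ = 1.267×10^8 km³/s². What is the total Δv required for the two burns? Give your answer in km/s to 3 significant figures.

Transfer-ellipse semi-major axis a_t = (r₁ + r₂)/2 = (1.050×10^5 + 4.820×10^5)/2 = 2.935×10^5 km.
Circular speed at r₁: v₁ = √(μ/r₁) = √(1.267×10^8/1.050×10^5) = 34.7371 km/s.
On the transfer ellipse at r₁, v² = μ(2/r − 1/a) gives v_p = √[μ(2/r₁ − 1/a_t)] = 44.5157 km/s.
First burn Δv₁ = |v_p − v₁| = 9.7786 km/s.
At r₂, v₂ = √(μ/r₂) = 16.2131 km/s.
Transfer-orbit speed at r₂: v_a = √[μ(2/r₂ − 1/a_t)] = 9.69740 km/s.
Second burn Δv₂ = |v₂ − v_a| = 6.5157 km/s.
Δv = Δv₁ + Δv₂ = 9.7786 + 6.5157 = 16.29 km/s.

Δv = 16.3 km/s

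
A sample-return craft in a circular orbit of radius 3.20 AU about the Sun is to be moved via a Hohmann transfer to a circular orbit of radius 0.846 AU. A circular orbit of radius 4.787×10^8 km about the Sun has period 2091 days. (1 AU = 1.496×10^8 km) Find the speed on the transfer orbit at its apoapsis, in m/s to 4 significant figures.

From Kepler's third law T² = 4π²r³/μ at r = 4.787×10^8 km, T = 2091 days = 2091 × 86400 s = 1.806624×10^8 s: μ = 4π²r³/T² = 1.32683×10^11 km³/s².
In km: r₁ = 3.20 × 1.496×10^8 = 4.7872×10^8 km; r₂ = 0.846 × 1.496×10^8 = 1.265616×10^8 km.
The Hohmann ellipse has a_t = (r₁ + r₂)/2 = 3.026408×10^8 km.
The apoapsis of the transfer ellipse is at r = 4.7872×10^8 km.
Applying v² = μ(2/r − 1/a_t): v = 10.77 km/s.

v = 10770 m/s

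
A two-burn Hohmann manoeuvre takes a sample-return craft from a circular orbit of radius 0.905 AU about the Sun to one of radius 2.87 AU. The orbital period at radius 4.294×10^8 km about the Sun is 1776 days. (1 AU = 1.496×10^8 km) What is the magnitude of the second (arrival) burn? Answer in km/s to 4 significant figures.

Δv₂ = 5.408 km/s

From Kepler's third law T² = 4π²r³/μ at r = 4.294×10^8 km, T = 1776 days = 1776 × 86400 s = 1.534464×10^8 s: μ = 4π²r³/T² = 1.32749×10^11 km³/s².
In km: r₁ = 0.905 × 1.496×10^8 = 1.35388×10^8 km; r₂ = 2.87 × 1.496×10^8 = 4.29352×10^8 km.
Transfer-ellipse semi-major axis a_t = (r₁ + r₂)/2 = (1.35388×10^8 + 4.29352×10^8)/2 = 2.8237×10^8 km.
On the circular orbit at r = 4.29352×10^8 km, v_c = √(μ/r) = 17.584 km/s.
Transfer-orbit speed at the same r (vis-viva, a = a_t): v_t = √[μ(2/r − 1/a_t)] = 12.176 km/s.
Δv₂ = |v_t − v_c| = |12.176 − 17.584| = 5.408 km/s.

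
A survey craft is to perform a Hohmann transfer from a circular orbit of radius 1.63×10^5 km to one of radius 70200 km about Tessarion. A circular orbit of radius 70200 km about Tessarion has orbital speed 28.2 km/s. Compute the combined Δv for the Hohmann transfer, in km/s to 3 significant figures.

Δv = 9.29 km/s

From the circular-orbit relation v² = μ/r at r = 70200 km: μ = v²r = (28.2)² × 70200 = 5.58258×10^7 km³/s².
Transfer-ellipse semi-major axis a_t = (r₁ + r₂)/2 = (1.630×10^5 + 70200)/2 = 1.166×10^5 km.
Circular speed at r₁: v₁ = √(μ/r₁) = √(5.58258×10^7/1.630×10^5) = 18.5065 km/s.
Transfer-orbit speed at r₁ (vis-viva equation): v_a = √[μ(2/r₁ − 1/a_t)] = 14.3596 km/s.
First burn Δv₁ = |v_a − v₁| = 4.147 km/s.
At r₂, v₂ = √(μ/r₂) = 28.200 km/s.
Transfer-orbit speed at r₂: v_p = √[μ(2/r₂ − 1/a_t)] = 33.342 km/s.
Second burn Δv₂ = |v₂ − v_p| = 5.142 km/s.
Δv = Δv₁ + Δv₂ = 4.147 + 5.142 = 9.289 km/s.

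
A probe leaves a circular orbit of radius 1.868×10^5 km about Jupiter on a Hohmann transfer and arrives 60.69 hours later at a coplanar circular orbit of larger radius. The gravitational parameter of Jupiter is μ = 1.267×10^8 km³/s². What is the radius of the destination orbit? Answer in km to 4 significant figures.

Transfer time t = 60.69 hours = 2.18484×10^5 s, and t = π√(a_t³/μ).
So a_t = (μ t²/π²)^(1/3) = (1.267×10^8 × (2.18484×10^5)² / π²)^(1/3) = 8.4939×10^5 km.
Since a_t = (r₁ + r₂)/2, r₂ = 2a_t − r₁ = 2×8.4939×10^5 − 1.868×10^5 = 1.51198×10^6 km.

r₂ = 1.512×10^6 km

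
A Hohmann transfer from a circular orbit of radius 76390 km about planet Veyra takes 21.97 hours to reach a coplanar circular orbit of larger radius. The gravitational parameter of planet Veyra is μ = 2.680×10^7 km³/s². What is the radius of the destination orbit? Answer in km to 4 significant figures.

r₂ = 4.377×10^5 km

Transfer time t = 21.97 hours = 79092 s, and t = π√(a_t³/μ).
So a_t = (μ t²/π²)^(1/3) = (2.680×10^7 × (79092)² / π²)^(1/3) = 2.5706×10^5 km.
Since a_t = (r₁ + r₂)/2, r₂ = 2a_t − r₁ = 2×2.5706×10^5 − 76390 = 4.3773×10^5 km.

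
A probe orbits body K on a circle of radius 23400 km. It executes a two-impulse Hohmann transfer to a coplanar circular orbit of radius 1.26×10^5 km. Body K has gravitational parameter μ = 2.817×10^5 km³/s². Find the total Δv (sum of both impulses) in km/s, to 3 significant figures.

Transfer-ellipse semi-major axis a_t = (r₁ + r₂)/2 = (23400 + 1.260×10^5)/2 = 74700 km.
At r₁ the circular-orbit speed is v₁ = √(μ/r₁) = 3.4696 km/s.
On the transfer ellipse at r₁, v² = μ(2/r − 1/a) gives v_p = √[μ(2/r₁ − 1/a_t)] = 4.5062 km/s.
First burn Δv₁ = |v_p − v₁| = 1.037 km/s.
Circular speed at r₂: v₂ = √(μ/r₂) = 1.49523 km/s.
Transfer-orbit speed at r₂: v_a = √[μ(2/r₂ − 1/a_t)] = 0.836866 km/s.
Second burn Δv₂ = |v₂ − v_a| = 0.6584 km/s.
Total Δv = Δv₁ + Δv₂ = 1.695 km/s.

Δv = 1.69 km/s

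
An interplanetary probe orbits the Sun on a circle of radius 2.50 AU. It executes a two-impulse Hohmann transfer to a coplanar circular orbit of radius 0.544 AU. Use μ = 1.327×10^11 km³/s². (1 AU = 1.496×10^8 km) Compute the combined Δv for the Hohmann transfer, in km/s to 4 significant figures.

Δv = 18.95 km/s

In km: r₁ = 2.50 × 1.496×10^8 = 3.740×10^8 km; r₂ = 0.544 × 1.496×10^8 = 8.13824×10^7 km.
The Hohmann ellipse has a_t = (r₁ + r₂)/2 = 2.276912×10^8 km.
At r₁ the circular-orbit speed is v₁ = √(μ/r₁) = 18.8365 km/s.
On the transfer ellipse at r₁, vis-viva equation gives v_a = √[μ(2/r₁ − 1/a_t)] = 11.2614 km/s.
First burn Δv₁ = |v_a − v₁| = 7.5751 km/s.
At r₂, v₂ = √(μ/r₂) = 40.3804 km/s.
Transfer-orbit speed at r₂: v_p = √[μ(2/r₂ − 1/a_t)] = 51.7527 km/s.
Second burn Δv₂ = |v₂ − v_p| = 11.372 km/s.
Δv = Δv₁ + Δv₂ = 7.5751 + 11.372 = 18.95 km/s.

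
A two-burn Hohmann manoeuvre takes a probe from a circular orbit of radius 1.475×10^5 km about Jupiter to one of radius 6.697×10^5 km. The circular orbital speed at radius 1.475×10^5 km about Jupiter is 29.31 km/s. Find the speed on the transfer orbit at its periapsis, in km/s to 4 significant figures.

From the circular-orbit relation v² = μ/r at r = 1.475×10^5 km: μ = v²r = (29.31)² × 1.475×10^5 = 1.26714×10^8 km³/s².
Semi-major axis of the transfer orbit: a_t = (1.475×10^5 + 6.697×10^5)/2 = 4.086×10^5 km.
The periapsis of the transfer ellipse is at r = 1.475×10^5 km.
From the vis-viva equation, v = √[μ(2/r − 1/a_t)] = 37.52 km/s.

v = 37.52 km/s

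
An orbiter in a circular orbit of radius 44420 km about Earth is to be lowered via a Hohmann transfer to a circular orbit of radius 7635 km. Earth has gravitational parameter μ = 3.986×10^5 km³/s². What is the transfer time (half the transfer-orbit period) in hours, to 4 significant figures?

t = 5.804 hours

Transfer-ellipse semi-major axis a_t = (r₁ + r₂)/2 = (44420 + 7635)/2 = 26027.5 km.
Half the transfer-orbit period gives t = π√(a_t³/μ) = 20894 s.
Converting: 20894 s ÷ 3600 s/hour = 5.804 hours.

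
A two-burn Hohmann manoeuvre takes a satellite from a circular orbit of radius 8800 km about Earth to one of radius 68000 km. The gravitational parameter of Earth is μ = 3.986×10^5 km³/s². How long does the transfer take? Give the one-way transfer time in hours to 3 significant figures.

Semi-major axis of the transfer orbit: a_t = (8800 + 68000)/2 = 38400 km.
By Kepler's third law the transfer-orbit period is T = 2π√(a_t³/μ), so t = T/2 = 37440 s.
Converting: 37440 s ÷ 3600 s/hour = 10.4 hours.

t = 10.4 hours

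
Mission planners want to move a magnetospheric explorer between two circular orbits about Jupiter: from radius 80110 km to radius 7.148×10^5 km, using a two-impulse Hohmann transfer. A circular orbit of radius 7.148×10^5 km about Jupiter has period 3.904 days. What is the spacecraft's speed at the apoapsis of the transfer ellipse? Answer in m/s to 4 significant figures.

v = 5978 m/s

From Kepler's third law T² = 4π²r³/μ at r = 7.148×10^5 km, T = 3.904 days = 3.904 × 86400 s = 3.373056×10^5 s: μ = 4π²r³/T² = 1.26726×10^8 km³/s².
Semi-major axis of the transfer orbit: a_t = (80110 + 7.148×10^5)/2 = 3.97455×10^5 km.
At apoapsis, r = 7.148×10^5 km.
From the vis-viva equation, v = √[μ(2/r − 1/a_t)] = 5.978 km/s.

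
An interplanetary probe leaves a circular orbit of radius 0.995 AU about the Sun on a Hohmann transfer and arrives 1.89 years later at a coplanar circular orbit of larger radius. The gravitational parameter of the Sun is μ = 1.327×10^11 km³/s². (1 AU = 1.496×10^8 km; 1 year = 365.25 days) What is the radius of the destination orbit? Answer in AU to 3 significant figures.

r₂ = 3.86 AU

In km: r₁ = 0.995 × 1.496×10^8 = 1.48852×10^8 km.
Transfer time t = 1.89 years × 365.25 × 86400 s = 5.9643864×10^7 s, and t = π√(a_t³/μ).
So a_t = (μ t²/π²)^(1/3) = (1.327×10^11 × (5.9643864×10^7)² / π²)^(1/3) = 3.6300×10^8 km.
Since a_t = (r₁ + r₂)/2, r₂ = 2a_t − r₁ = 2×3.6300×10^8 − 1.48852×10^8 = 5.77148×10^8 km.
In AU: r₂ = 5.77148×10^8 / 1.496×10^8 = 3.86 AU.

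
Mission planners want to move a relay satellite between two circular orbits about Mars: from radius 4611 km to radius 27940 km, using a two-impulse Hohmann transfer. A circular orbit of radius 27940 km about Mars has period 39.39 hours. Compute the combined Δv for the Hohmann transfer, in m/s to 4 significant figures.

From Kepler's third law T² = 4π²r³/μ at r = 27940 km, T = 39.39 hours = 39.39 × 3600 s = 1.41804×10^5 s: μ = 4π²r³/T² = 42821.5 km³/s².
The Hohmann ellipse has a_t = (r₁ + r₂)/2 = 16275.5 km.
At r₁ the circular-orbit speed is v₁ = √(μ/r₁) = 3.0474 km/s.
On the transfer ellipse at r₁, vis-viva equation gives v_p = √[μ(2/r₁ − 1/a_t)] = 3.9928 km/s.
First burn Δv₁ = |v_p − v₁| = 0.9454 km/s.
Circular speed at r₂: v₂ = √(μ/r₂) = 1.23799 km/s.
Transfer-orbit speed at r₂: v_a = √[μ(2/r₂ − 1/a_t)] = 0.658944 km/s.
Second burn Δv₂ = |v₂ − v_a| = 0.5790 km/s.
Δv = Δv₁ + Δv₂ = 0.9454 + 0.5790 = 1.524 km/s.

Δv = 1524 m/s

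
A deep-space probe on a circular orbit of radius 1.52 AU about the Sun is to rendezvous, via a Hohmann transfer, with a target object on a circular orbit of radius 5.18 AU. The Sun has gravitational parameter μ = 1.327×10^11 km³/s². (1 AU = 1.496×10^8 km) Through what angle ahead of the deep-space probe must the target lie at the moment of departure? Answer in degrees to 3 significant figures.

In km: r₁ = 1.52 × 1.496×10^8 = 2.27392×10^8 km; r₂ = 5.18 × 1.496×10^8 = 7.74928×10^8 km.
The Hohmann ellipse has a_t = (r₁ + r₂)/2 = 5.0116×10^8 km.
The half-period of the transfer ellipse is t = π√(a_t³/μ) = 9.675625×10^7 s.
Target angular speed ω₂ = √(μ/r₂³) = 1.688665×10^-8 rad/s.
Angle swept by the target during transfer: ω₂·t = 1.633889 rad = 93.61°.
Arrival is 180° from departure on the ellipse, so φ = 180° − 93.61° = 86.4°.

φ = 86.4°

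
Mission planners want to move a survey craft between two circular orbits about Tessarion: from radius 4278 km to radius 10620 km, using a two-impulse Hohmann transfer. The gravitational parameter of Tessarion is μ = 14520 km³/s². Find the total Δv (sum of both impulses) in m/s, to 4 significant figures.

Semi-major axis of the transfer orbit: a_t = (4278 + 10620)/2 = 7449 km.
Circular speed at r₁: v₁ = √(μ/r₁) = √(14520/4278) = 1.84231 km/s.
Transfer-orbit speed at r₁ (vis-viva equation): v_p = √[μ(2/r₁ − 1/a_t)] = 2.19976 km/s.
First burn Δv₁ = |v_p − v₁| = 0.35745 km/s.
Circular speed at r₂: v₂ = √(μ/r₂) = 1.16929 km/s.
Transfer-orbit speed at r₂: v_a = √[μ(2/r₂ − 1/a_t)] = 0.886120 km/s.
Second burn Δv₂ = |v₂ − v_a| = 0.28317 km/s.
Total Δv = Δv₁ + Δv₂ = 0.6406 km/s.

Δv = 640.6 m/s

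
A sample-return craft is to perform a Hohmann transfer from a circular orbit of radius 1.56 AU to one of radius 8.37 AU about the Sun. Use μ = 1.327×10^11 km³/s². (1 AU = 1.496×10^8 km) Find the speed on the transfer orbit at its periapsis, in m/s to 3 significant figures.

v = 31000 m/s

In km: r₁ = 1.56 × 1.496×10^8 = 2.33376×10^8 km; r₂ = 8.37 × 1.496×10^8 = 1.252152×10^9 km.
Transfer-ellipse semi-major axis a_t = (r₁ + r₂)/2 = (2.33376×10^8 + 1.252152×10^9)/2 = 7.42764×10^8 km.
At periapsis, r = 2.33376×10^8 km.
Vis-viva: v = √[μ(2/r − 1/a_t)] = √[1.327×10^11 × (2/2.33376×10^8 − 1/7.42764×10^8)] = 30.96 km/s.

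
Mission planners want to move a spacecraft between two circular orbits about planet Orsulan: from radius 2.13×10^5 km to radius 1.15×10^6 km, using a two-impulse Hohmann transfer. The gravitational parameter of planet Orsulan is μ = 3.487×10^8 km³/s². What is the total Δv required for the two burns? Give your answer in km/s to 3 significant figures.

Δv = 19.8 km/s

Transfer-ellipse semi-major axis a_t = (r₁ + r₂)/2 = (2.130×10^5 + 1.150×10^6)/2 = 6.815×10^5 km.
Circular speed at r₁: v₁ = √(μ/r₁) = √(3.487×10^8/2.130×10^5) = 40.46 km/s.
On the transfer ellipse at r₁, vis-viva equation gives v_p = √[μ(2/r₁ − 1/a_t)] = 52.56 km/s.
First burn Δv₁ = |v_p − v₁| = 12.10 km/s.
Circular speed at r₂: v₂ = √(μ/r₂) = 17.413 km/s.
Transfer-orbit speed at r₂: v_a = √[μ(2/r₂ − 1/a_t)] = 9.7350 km/s.
Second burn Δv₂ = |v₂ − v_a| = 7.678 km/s.
Δv = Δv₁ + Δv₂ = 12.10 + 7.678 = 19.78 km/s.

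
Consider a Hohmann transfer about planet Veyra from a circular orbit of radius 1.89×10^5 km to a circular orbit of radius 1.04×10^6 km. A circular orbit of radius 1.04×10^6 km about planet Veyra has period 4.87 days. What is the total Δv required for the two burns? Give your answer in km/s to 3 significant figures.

From Kepler's third law T² = 4π²r³/μ at r = 1.04×10^6 km, T = 4.87 days = 4.87 × 86400 s = 4.20768×10^5 s: μ = 4π²r³/T² = 2.50827×10^8 km³/s².
The Hohmann ellipse has a_t = (r₁ + r₂)/2 = 6.145×10^5 km.
At r₁ the circular-orbit speed is v₁ = √(μ/r₁) = 36.43 km/s.
Transfer-orbit speed at r₁ (v² = μ(2/r − 1/a)): v_p = √[μ(2/r₁ − 1/a_t)] = 47.39 km/s.
First burn Δv₁ = |v_p − v₁| = 10.96 km/s.
Circular speed at r₂: v₂ = √(μ/r₂) = 15.53 km/s.
Transfer-orbit speed at r₂: v_a = √[μ(2/r₂ − 1/a_t)] = 8.613 km/s.
Second burn Δv₂ = |v₂ − v_a| = 6.917 km/s.
Total Δv = Δv₁ + Δv₂ = 17.88 km/s.

Δv = 17.9 km/s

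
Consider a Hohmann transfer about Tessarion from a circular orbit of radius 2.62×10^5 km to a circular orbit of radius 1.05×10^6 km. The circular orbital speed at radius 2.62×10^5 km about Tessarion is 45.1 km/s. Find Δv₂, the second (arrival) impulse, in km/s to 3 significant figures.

Δv₂ = 8.29 km/s

From the circular-orbit relation v² = μ/r at r = 2.62×10^5 km: μ = v²r = (45.1)² × 2.62×10^5 = 5.32911×10^8 km³/s².
The Hohmann ellipse has a_t = (r₁ + r₂)/2 = 6.560×10^5 km.
On the circular orbit at r = 1.050×10^6 km, v_c = √(μ/r) = 22.5285 km/s.
Vis-viva on the transfer ellipse at r = 1.050×10^6 km gives v_t = √[μ(2/r − 1/a_t)] = 14.2374 km/s.
Δv₂ = |v_t − v_c| = |14.2374 − 22.5285| = 8.291 km/s.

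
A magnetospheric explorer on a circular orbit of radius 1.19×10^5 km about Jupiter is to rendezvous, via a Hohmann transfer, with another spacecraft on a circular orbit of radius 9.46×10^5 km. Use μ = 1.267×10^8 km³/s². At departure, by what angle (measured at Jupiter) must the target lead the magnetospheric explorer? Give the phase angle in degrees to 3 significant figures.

φ = 104°

Semi-major axis of the transfer orbit: a_t = (1.190×10^5 + 9.460×10^5)/2 = 5.325×10^5 km.
Transfer time t = π√(a_t³/μ) = 1.0845×10^5 s.
Target angular speed ω₂ = √(μ/r₂³) = 1.2234×10^-5 rad/s.
Angle swept by the target during transfer: ω₂·t = 1.3268 rad = 76.02°.
The magnetospheric explorer traverses 180° on the transfer ellipse, so the target must lead by 180° − 76.02° = 104°.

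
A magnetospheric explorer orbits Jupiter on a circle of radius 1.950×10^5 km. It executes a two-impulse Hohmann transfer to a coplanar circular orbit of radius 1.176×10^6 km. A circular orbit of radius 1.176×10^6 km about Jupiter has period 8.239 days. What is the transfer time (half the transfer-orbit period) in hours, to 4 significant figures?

t = 44.00 hours

From Kepler's third law T² = 4π²r³/μ at r = 1.176×10^6 km, T = 8.239 days = 8.239 × 86400 s = 7.118496×10^5 s: μ = 4π²r³/T² = 1.26708×10^8 km³/s².
Semi-major axis of the transfer orbit: a_t = (1.950×10^5 + 1.176×10^6)/2 = 6.855×10^5 km.
By Kepler's third law the transfer-orbit period is T = 2π√(a_t³/μ), so t = T/2 = 1.584×10^5 s.
Converting: 1.584×10^5 s ÷ 3600 s/hour = 44.00 hours.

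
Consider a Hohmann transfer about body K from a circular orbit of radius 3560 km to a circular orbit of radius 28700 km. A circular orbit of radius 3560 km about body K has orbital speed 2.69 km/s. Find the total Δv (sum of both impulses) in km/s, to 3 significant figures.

Δv = 1.40 km/s

From the circular-orbit relation v² = μ/r at r = 3560 km: μ = v²r = (2.69)² × 3560 = 25760.5 km³/s².
Semi-major axis of the transfer orbit: a_t = (3560 + 28700)/2 = 16130 km.
Circular speed at r₁: v₁ = √(μ/r₁) = √(25760.5/3560) = 2.6900 km/s.
On the transfer ellipse at r₁, vis-viva gives v_p = √[μ(2/r₁ − 1/a_t)] = 3.5882 km/s.
First burn Δv₁ = |v_p − v₁| = 0.89820 km/s.
At r₂, v₂ = √(μ/r₂) = 0.94741 km/s.
Transfer-orbit speed at r₂: v_a = √[μ(2/r₂ − 1/a_t)] = 0.44509 km/s.
Second burn Δv₂ = |v₂ − v_a| = 0.50232 km/s.
Δv = Δv₁ + Δv₂ = 0.89820 + 0.50232 = 1.401 km/s.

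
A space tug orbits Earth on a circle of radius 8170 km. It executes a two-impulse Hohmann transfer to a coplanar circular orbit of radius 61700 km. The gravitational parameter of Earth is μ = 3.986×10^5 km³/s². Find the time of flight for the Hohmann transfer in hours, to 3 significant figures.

Transfer-ellipse semi-major axis a_t = (r₁ + r₂)/2 = (8170 + 61700)/2 = 34935 km.
By Kepler's third law the transfer-orbit period is T = 2π√(a_t³/μ), so t = T/2 = 32492 s.
Converting: 32492 s ÷ 3600 s/hour = 9.03 hours.

t = 9.03 hours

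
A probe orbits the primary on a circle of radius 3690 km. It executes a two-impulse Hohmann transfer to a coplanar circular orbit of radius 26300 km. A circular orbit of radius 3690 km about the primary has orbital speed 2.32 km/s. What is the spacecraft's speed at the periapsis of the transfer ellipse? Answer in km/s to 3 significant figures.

v = 3.07 km/s

From the circular-orbit relation v² = μ/r at r = 3690 km: μ = v²r = (2.32)² × 3690 = 19861.1 km³/s².
Semi-major axis of the transfer orbit: a_t = (3690 + 26300)/2 = 14995 km.
At periapsis, r = 3690 km.
Vis-viva: v = √[μ(2/r − 1/a_t)] = √[19861.1 × (2/3690 − 1/14995)] = 3.073 km/s.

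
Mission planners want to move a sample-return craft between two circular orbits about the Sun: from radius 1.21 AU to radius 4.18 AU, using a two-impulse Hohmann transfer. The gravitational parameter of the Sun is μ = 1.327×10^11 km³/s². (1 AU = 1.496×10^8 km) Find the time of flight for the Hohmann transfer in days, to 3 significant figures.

In km: r₁ = 1.21 × 1.496×10^8 = 1.81016×10^8 km; r₂ = 4.18 × 1.496×10^8 = 6.25328×10^8 km.
Semi-major axis of the transfer orbit: a_t = (1.81016×10^8 + 6.25328×10^8)/2 = 4.03172×10^8 km.
Half the transfer-orbit period gives t = π√(a_t³/μ) = 6.982×10^7 s.
Converting: 6.982×10^7 s ÷ 86400 s/day = 808 days.

t = 808 days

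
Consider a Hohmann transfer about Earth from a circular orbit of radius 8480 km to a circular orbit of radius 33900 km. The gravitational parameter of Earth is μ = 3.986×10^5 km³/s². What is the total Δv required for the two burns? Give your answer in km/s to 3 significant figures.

Δv = 3.08 km/s

Semi-major axis of the transfer orbit: a_t = (8480 + 33900)/2 = 21190 km.
At r₁ the circular-orbit speed is v₁ = √(μ/r₁) = 6.856 km/s.
Transfer-orbit speed at r₁ (vis-viva equation): v_p = √[μ(2/r₁ − 1/a_t)] = 8.672 km/s.
First burn Δv₁ = |v_p − v₁| = 1.816 km/s.
Circular speed at r₂: v₂ = √(μ/r₂) = 3.429 km/s.
Transfer-orbit speed at r₂: v_a = √[μ(2/r₂ − 1/a_t)] = 2.169 km/s.
Second burn Δv₂ = |v₂ − v_a| = 1.260 km/s.
Total Δv = Δv₁ + Δv₂ = 3.076 km/s.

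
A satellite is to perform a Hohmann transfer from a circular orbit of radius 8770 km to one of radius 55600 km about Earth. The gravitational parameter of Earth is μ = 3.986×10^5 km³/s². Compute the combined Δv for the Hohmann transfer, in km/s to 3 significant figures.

Δv = 3.40 km/s

The Hohmann ellipse has a_t = (r₁ + r₂)/2 = 32185 km.
At r₁ the circular-orbit speed is v₁ = √(μ/r₁) = 6.742 km/s.
Transfer-orbit speed at r₁ (vis-viva equation): v_p = √[μ(2/r₁ − 1/a_t)] = 8.861 km/s.
First burn Δv₁ = |v_p − v₁| = 2.119 km/s.
Circular speed at r₂: v₂ = √(μ/r₂) = 2.678 km/s.
Transfer-orbit speed at r₂: v_a = √[μ(2/r₂ − 1/a_t)] = 1.398 km/s.
Second burn Δv₂ = |v₂ − v_a| = 1.280 km/s.
Total Δv = Δv₁ + Δv₂ = 3.399 km/s.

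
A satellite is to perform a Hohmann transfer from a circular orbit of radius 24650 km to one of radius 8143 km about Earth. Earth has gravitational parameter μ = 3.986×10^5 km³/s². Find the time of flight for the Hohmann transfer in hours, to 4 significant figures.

t = 2.902 hours

Semi-major axis of the transfer orbit: a_t = (24650 + 8143)/2 = 16396.5 km.
By Kepler's third law the transfer-orbit period is T = 2π√(a_t³/μ), so t = T/2 = 10447 s.
Converting: 10447 s ÷ 3600 s/hour = 2.902 hours.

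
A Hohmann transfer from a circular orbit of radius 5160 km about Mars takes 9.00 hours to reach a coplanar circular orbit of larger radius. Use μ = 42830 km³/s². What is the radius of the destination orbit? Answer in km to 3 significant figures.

Transfer time t = 9.00 hours = 32400 s, and t = π√(a_t³/μ).
So a_t = (μ t²/π²)^(1/3) = (42830 × (32400)² / π²)^(1/3) = 16577 km.
Since a_t = (r₁ + r₂)/2, r₂ = 2a_t − r₁ = 2×16577 − 5160 = 27994 km.

r₂ = 28000 km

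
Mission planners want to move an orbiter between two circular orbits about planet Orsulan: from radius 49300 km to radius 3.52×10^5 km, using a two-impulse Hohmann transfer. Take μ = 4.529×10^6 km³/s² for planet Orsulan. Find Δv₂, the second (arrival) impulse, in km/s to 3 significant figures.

Transfer-ellipse semi-major axis a_t = (r₁ + r₂)/2 = (49300 + 3.520×10^5)/2 = 2.0065×10^5 km.
On the circular orbit at r = 3.520×10^5 km, v_c = √(μ/r) = 3.587 km/s.
Transfer-orbit speed at the same r (vis-viva, a = a_t): v_t = √[μ(2/r − 1/a_t)] = 1.778 km/s.
Δv₂ = |v_t − v_c| = |1.778 − 3.587| = 1.809 km/s.

Δv₂ = 1.81 km/s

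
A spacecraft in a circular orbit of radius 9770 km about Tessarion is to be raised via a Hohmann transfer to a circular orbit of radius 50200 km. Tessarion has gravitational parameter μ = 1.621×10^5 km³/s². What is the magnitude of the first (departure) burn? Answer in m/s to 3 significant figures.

The Hohmann ellipse has a_t = (r₁ + r₂)/2 = 29985 km.
Circular speed at r = 9770 km: v_c = √(μ/r) = 4.073 km/s.
Transfer-orbit speed at the same r (vis-viva, a = a_t): v_t = √[μ(2/r − 1/a_t)] = 5.270 km/s.
Δv₁ = |v_t − v_c| = |5.270 − 4.073| = 1.197 km/s.

Δv₁ = 1200 m/s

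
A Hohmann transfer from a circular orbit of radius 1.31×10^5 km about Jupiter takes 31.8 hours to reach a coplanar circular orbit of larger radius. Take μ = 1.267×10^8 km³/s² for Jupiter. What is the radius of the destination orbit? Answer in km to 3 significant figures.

r₂ = 9.73×10^5 km

Transfer time t = 31.8 hours = 1.1448×10^5 s, and t = π√(a_t³/μ).
So a_t = (μ t²/π²)^(1/3) = (1.267×10^8 × (1.1448×10^5)² / π²)^(1/3) = 5.5205×10^5 km.
Since a_t = (r₁ + r₂)/2, r₂ = 2a_t − r₁ = 2×5.5205×10^5 − 1.310×10^5 = 9.731×10^5 km.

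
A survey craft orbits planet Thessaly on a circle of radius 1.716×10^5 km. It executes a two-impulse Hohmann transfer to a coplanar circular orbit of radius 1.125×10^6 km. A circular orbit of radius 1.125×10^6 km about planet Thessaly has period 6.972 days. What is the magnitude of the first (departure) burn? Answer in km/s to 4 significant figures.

From Kepler's third law T² = 4π²r³/μ at r = 1.125×10^6 km, T = 6.972 days = 6.972 × 86400 s = 6.023808×10^5 s: μ = 4π²r³/T² = 1.54908×10^8 km³/s².
Semi-major axis of the transfer orbit: a_t = (1.716×10^5 + 1.125×10^6)/2 = 6.483×10^5 km.
On the circular orbit at r = 1.716×10^5 km, v_c = √(μ/r) = 30.045 km/s.
Vis-viva on the transfer ellipse at r = 1.716×10^5 km gives v_t = √[μ(2/r − 1/a_t)] = 39.579 km/s.
Δv₁ = |v_t − v_c| = |39.579 − 30.045| = 9.534 km/s.

Δv₁ = 9.534 km/s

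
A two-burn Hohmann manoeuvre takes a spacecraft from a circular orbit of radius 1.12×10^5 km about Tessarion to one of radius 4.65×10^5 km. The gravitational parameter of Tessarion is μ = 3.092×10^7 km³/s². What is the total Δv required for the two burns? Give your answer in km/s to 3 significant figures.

Semi-major axis of the transfer orbit: a_t = (1.120×10^5 + 4.650×10^5)/2 = 2.885×10^5 km.
Circular speed at r₁: v₁ = √(μ/r₁) = √(3.092×10^7/1.120×10^5) = 16.615 km/s.
On the transfer ellipse at r₁, vis-viva gives v_p = √[μ(2/r₁ − 1/a_t)] = 21.094 km/s.
First burn Δv₁ = |v_p − v₁| = 4.479 km/s.
At r₂, v₂ = √(μ/r₂) = 8.1544 km/s.
Transfer-orbit speed at r₂: v_a = √[μ(2/r₂ − 1/a_t)] = 5.0808 km/s.
Second burn Δv₂ = |v₂ − v_a| = 3.074 km/s.
Δv = Δv₁ + Δv₂ = 4.479 + 3.074 = 7.553 km/s.

Δv = 7.55 km/s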